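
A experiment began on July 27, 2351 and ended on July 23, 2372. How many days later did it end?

7667

From July 27, 2351 to July 27, 2371: 20 years, of which 5 contain a Feb 29 — 15×365 + 5×366 = 7305 days.
July 2371: 31 − 27 = 4 days remain.
Then 11 full months totalling 335 days.
July 1–23, 2372: 23 days.
Residual: 362 days.
Total: 7667 days.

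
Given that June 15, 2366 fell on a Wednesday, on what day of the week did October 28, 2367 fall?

June 15, 2366 → June 15, 2367: 365 days.
June 2367: 30 − 15 = 15 days remain.
Then July (31), August (31), September (30): 31 + 31 + 30 = 92 days.
October 1–28, 2367: 28 days.
Residual: 135 days.
Total: 500 days.
500 mod 7 = 3, so 3 days after Wednesday is Saturday.

Saturday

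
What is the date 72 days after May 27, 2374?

August 7, 2374

Count 72 days after May 27, 2374:
May 2374: 31 − 27 = 4 days remain.
Then June (30), July (31): 30 + 31 = 61 days.
August 1–7, 2374: 7 days.
Total: 4 + 61 + 7 = 72 days.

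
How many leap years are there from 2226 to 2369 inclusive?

35

Years divisible by 4: 2228, 2232, …, 2368 — 36 in all.
Of these, 2300 is divisible by 100 but not 400, so not leap.
Leap years: 36 − 1 = 35.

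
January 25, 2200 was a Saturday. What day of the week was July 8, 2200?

January 2200: 31 − 25 = 6 days remain.
Then February 2200 (28), March (31), April (30), May (31), June (30): 28 + 31 + 30 + 31 + 30 = 150 days.
July 1–8, 2200: 8 days.
Total: 6 + 150 + 8 = 164 days.
164 mod 7 = 3, so 3 days after Saturday is Tuesday.

Tuesday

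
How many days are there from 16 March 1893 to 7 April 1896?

1118

Day-of-year of March 16, 1893: 75.
Day-of-year of April 7, 1896: 98.
1893 has 365 days, so 365 − 75 = 290 days remain in 1893.
Full years: 1894: 365; 1895: 365. Sum = 730.
Total: 290 + 730 + 98 = 1118 days.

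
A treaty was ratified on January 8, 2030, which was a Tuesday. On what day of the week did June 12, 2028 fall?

Count forward from the earlier date (June 12, 2028) to the later (January 8, 2030):
June 2028: 30 − 12 = 18 days remain.
Then 18 full months totalling 549 days.
January 1–8, 2030: 8 days.
Total: 18 + 549 + 8 = 575 days.
575 mod 7 = 1, so 1 day before Tuesday is Monday.

Monday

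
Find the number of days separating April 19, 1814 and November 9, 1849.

From April 19, 1814 to April 19, 1849: 35 years, of which 9 contain a Feb 29 — 26×365 + 9×366 = 12784 days.
April 1849: 30 − 19 = 11 days remain.
Then May (31), June (30), July (31), August (31), September (30), October (31): 31 + 30 + 31 + 31 + 30 + 31 = 184 days.
November 1–9, 1849: 9 days.
Residual: 204 days.
Total: 12988 days.

12988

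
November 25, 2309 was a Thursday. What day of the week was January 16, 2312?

Tuesday

Day-of-year of November 25, 2309: 329.
Day-of-year of January 16, 2312: 16.
2309 has 365 days, so 365 − 329 = 36 days remain in 2309.
Full years: 2310: 365; 2311: 365. Sum = 730.
Total: 36 + 730 + 16 = 782 days.
782 mod 7 = 5, so 5 days after Thursday is Tuesday.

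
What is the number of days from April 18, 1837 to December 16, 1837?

242

April 1837: 30 − 18 = 12 days remain.
Then May (31), June (30), July (31), August (31), September (30), October (31), November (30): 31 + 30 + 31 + 31 + 30 + 31 + 30 = 214 days.
December 1–16, 1837: 16 days.
Total: 12 + 214 + 16 = 242 days.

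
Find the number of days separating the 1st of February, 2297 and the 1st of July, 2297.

150

February 2297: 28 − 1 = 27 days remain (2297 is not a leap year, so February has 28 days).
Then March (31), April (30), May (31), June (30): 31 + 30 + 31 + 30 = 122 days.
July 1, 2297: 1 day.
Total: 27 + 122 + 1 = 150 days.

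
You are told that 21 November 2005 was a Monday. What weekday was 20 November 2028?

From November 21, 2005 to November 21, 2027: 22 years, of which 5 contain a Feb 29 — 17×365 + 5×366 = 8035 days.
November 2027: 30 − 21 = 9 days remain.
Then 11 full months totalling 336 days.
November 1–20, 2028: 20 days.
Residual: 365 days.
Total: 8400 days.
8400 is a multiple of 7, so 20 November 2028 falls on the same weekday: Monday.

Monday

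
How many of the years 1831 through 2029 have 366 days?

49

Years divisible by 4: 1832, 1836, …, 2028 — 50 in all.
Of these, 1900 is divisible by 100 but not 400, so not leap.
2000 is divisible by 400, so still leap.
Leap years: 50 − 1 = 49.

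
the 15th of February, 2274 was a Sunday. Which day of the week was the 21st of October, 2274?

Wednesday

February 2274: 28 − 15 = 13 days remain (2274 is not a leap year, so February has 28 days).
Then March (31), April (30), May (31), June (30), July (31), August (31), September (30): 31 + 30 + 31 + 30 + 31 + 31 + 30 = 214 days.
October 1–21, 2274: 21 days.
Total: 13 + 214 + 21 = 248 days.
248 mod 7 = 3, so 3 days after Sunday is Wednesday.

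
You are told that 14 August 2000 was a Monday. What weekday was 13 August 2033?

Day-of-year of August 14, 2000: 227.
Day-of-year of August 13, 2033: 225.
2000 has 366 days, so 366 − 227 = 139 days remain in 2000.
Full years 2001–2032: 24 common + 8 leap = 24×365 + 8×366 = 11688 days.
Total: 139 + 11688 + 225 = 12052 days.
12052 mod 7 = 5, so 5 days after Monday is Saturday.

Saturday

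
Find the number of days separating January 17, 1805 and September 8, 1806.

January 1805: 31 − 17 = 14 days remain.
Then 19 full months totalling 577 days.
September 1–8, 1806: 8 days.
Total: 14 + 577 + 8 = 599 days.

599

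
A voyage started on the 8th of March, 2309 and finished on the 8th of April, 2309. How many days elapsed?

March 2309: 31 − 8 = 23 days remain.
April 1–8, 2309: 8 days.
Total: 23 + 8 = 31 days.

31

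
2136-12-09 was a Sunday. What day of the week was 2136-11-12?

Count forward from the earlier date (November 12, 2136) to the later (December 9, 2136):
November 2136: 30 − 12 = 18 days remain.
December 1–9, 2136: 9 days.
Total: 18 + 9 = 27 days.
27 mod 7 = 6, so 6 days before Sunday is Monday.

Monday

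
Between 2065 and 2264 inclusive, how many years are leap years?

48

Years divisible by 4: 2068, 2072, …, 2264 — 50 in all.
Of these, 2100, 2200 are divisible by 100 but not 400, so not leap.
Leap years: 50 − 2 = 48.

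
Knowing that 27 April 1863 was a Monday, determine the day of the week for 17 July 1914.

Friday

Day-of-year of April 27, 1863: 117.
Day-of-year of July 17, 1914: 198.
1863 has 365 days, so 365 − 117 = 248 days remain in 1863.
Full years 1864–1913: 38 common + 12 leap = 38×365 + 12×366 = 18262 days.
Total: 248 + 18262 + 198 = 18708 days.
18708 mod 7 = 4, so 4 days after Monday is Friday.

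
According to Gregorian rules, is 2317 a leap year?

2317 is not a leap year.

No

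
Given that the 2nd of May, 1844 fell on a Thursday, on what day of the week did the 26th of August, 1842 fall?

Count forward from the earlier date (August 26, 1842) to the later (May 2, 1844):
Day-of-year of August 26, 1842: 238.
Day-of-year of May 2, 1844: 123.
1842 has 365 days, so 365 − 238 = 127 days remain in 1842.
Full years: 1843: 365. Sum = 365.
Total: 127 + 365 + 123 = 615 days.
615 mod 7 = 6, so 6 days before Thursday is Friday.

Friday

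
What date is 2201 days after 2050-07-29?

2056-08-07

Count 2201 days after July 29, 2050:
Day-of-year of July 29, 2050: 210.
Day-of-year of August 7, 2056: 220.
2050 has 365 days, so 365 − 210 = 155 days remain in 2050.
Full years: 2051: 365; 2052: 366; 2053: 365; 2054: 365; 2055: 365. Sum = 1826.
Total: 155 + 1826 + 220 = 2201 days.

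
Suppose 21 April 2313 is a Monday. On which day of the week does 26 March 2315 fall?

April 21, 2313 → April 21, 2314: 365 days.
April 2314: 30 − 21 = 9 days remain.
Then 10 full months totalling 304 days.
March 1–26, 2315: 26 days.
Residual: 339 days.
Total: 704 days.
704 mod 7 = 4, so 4 days after Monday is Friday.

Friday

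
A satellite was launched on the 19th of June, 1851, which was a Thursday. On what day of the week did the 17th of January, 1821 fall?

Count forward from the earlier date (January 17, 1821) to the later (June 19, 1851):
From January 17, 1821 to January 17, 1851: 30 years, of which 7 contain a Feb 29 — 23×365 + 7×366 = 10957 days.
January 1851: 31 − 17 = 14 days remain.
Then February 1851 (28), March (31), April (30), May (31): 28 + 31 + 30 + 31 = 120 days.
June 1–19, 1851: 19 days.
Residual: 153 days.
Total: 11110 days.
11110 mod 7 = 1, so 1 day before Thursday is Wednesday.

Wednesday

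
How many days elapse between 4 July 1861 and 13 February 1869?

2781

Day-of-year of July 4, 1861: 185.
Day-of-year of February 13, 1869: 44.
1861 has 365 days, so 365 − 185 = 180 days remain in 1861.
Full years 1862–1868: 5 common + 2 leap = 5×365 + 2×366 = 2557 days.
Total: 180 + 2557 + 44 = 2781 days.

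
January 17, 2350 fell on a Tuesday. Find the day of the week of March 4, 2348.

Thursday

Count forward from the earlier date (March 4, 2348) to the later (January 17, 2350):
Day-of-year of March 4, 2348: 64.
Day-of-year of January 17, 2350: 17.
2348 has 366 days, so 366 − 64 = 302 days remain in 2348.
Full years: 2349: 365. Sum = 365.
Total: 302 + 365 + 17 = 684 days.
684 mod 7 = 5, so 5 days before Tuesday is Thursday.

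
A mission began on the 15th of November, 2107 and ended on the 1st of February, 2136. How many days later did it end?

10305

From November 15, 2107 to November 15, 2135: 28 years, of which 7 contain a Feb 29 — 21×365 + 7×366 = 10227 days.
November 2135: 30 − 15 = 15 days remain.
Then December (31), January (31): 31 + 31 = 62 days.
February 1, 2136: 1 day (2136 is a leap year).
Residual: 78 days.
Total: 10305 days.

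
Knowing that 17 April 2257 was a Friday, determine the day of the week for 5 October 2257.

Monday

April 2257: 30 − 17 = 13 days remain.
Then May (31), June (30), July (31), August (31), September (30): 31 + 30 + 31 + 31 + 30 = 153 days.
October 1–5, 2257: 5 days.
Total: 13 + 153 + 5 = 171 days.
171 mod 7 = 3, so 3 days after Friday is Monday.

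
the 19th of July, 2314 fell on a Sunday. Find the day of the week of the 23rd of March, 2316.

Thursday

July 2314: 31 − 19 = 12 days remain.
Then 19 full months totalling 578 days.
March 1–23, 2316: 23 days.
Total: 12 + 578 + 23 = 613 days.
613 mod 7 = 4, so 4 days after Sunday is Thursday.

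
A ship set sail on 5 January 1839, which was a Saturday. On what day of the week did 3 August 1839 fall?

Saturday

January 1839: 31 − 5 = 26 days remain.
Then February 1839 (28), March (31), April (30), May (31), June (30), July (31): 28 + 31 + 30 + 31 + 30 + 31 = 181 days.
August 1–3, 1839: 3 days.
Total: 26 + 181 + 3 = 210 days.
210 is a multiple of 7, so 3 August 1839 falls on the same weekday: Saturday.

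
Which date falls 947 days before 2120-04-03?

2117-08-30

Count 947 days before April 3, 2120:
Day-of-year of August 30, 2117: 242.
Day-of-year of April 3, 2120: 94.
2117 has 365 days, so 365 − 242 = 123 days remain in 2117.
Full years: 2118: 365; 2119: 365. Sum = 730.
Total: 123 + 730 + 94 = 947 days.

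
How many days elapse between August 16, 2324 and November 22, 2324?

August 2324: 31 − 16 = 15 days remain.
Then September (30), October (31): 30 + 31 = 61 days.
November 1–22, 2324: 22 days.
Total: 15 + 61 + 22 = 98 days.

98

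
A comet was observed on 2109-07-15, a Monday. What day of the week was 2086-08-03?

Saturday

Count forward from the earlier date (August 3, 2086) to the later (July 15, 2109):
Day-of-year of August 3, 2086: 215.
Day-of-year of July 15, 2109: 196.
2086 has 365 days, so 365 − 215 = 150 days remain in 2086.
Full years 2087–2108: 17 common + 5 leap = 17×365 + 5×366 = 8035 days.
Total: 150 + 8035 + 196 = 8381 days.
8381 mod 7 = 2, so 2 days before Monday is Saturday.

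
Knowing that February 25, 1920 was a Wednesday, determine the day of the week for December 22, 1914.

Count forward from the earlier date (December 22, 1914) to the later (February 25, 1920):
Day-of-year of December 22, 1914: 356.
Day-of-year of February 25, 1920: 56.
1914 has 365 days, so 365 − 356 = 9 days remain in 1914.
Full years: 1915: 365; 1916: 366; 1917: 365; 1918: 365; 1919: 365. Sum = 1826.
Total: 9 + 1826 + 56 = 1891 days.
1891 mod 7 = 1, so 1 day before Wednesday is Tuesday.

Tuesday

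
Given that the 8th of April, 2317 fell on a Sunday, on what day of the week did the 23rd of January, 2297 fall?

Saturday

Count forward from the earlier date (January 23, 2297) to the later (April 8, 2317):
From January 23, 2297 to January 23, 2317: 20 years, of which 4 contain a Feb 29 — 16×365 + 4×366 = 7304 days.
(2300 is not a leap year (divisible by 100 but not 400).)
January 2317: 31 − 23 = 8 days remain.
Then February 2317 (28), March (31): 28 + 31 = 59 days.
April 1–8, 2317: 8 days.
Residual: 75 days.
Total: 7379 days.
7379 mod 7 = 1, so 1 day before Sunday is Saturday.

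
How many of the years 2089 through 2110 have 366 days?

4

Years divisible by 4 in [2089, 2110]: 2092, 2096, 2100, 2104, 2108.
Of these, 2100 is divisible by 100 but not 400, so not leap.
Leap years: 5 − 1 = 4.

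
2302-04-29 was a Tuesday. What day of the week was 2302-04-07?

Count forward from the earlier date (April 7, 2302) to the later (April 29, 2302):
Within April 2302: 29 − 7 = 22 days.
22 mod 7 = 1, so 1 day before Tuesday is Monday.

Monday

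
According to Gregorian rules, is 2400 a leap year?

2400 is a leap year (divisible by 400).

Yes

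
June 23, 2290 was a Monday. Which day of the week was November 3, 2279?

Monday

Count forward from the earlier date (November 3, 2279) to the later (June 23, 2290):
Day-of-year of November 3, 2279: 307.
Day-of-year of June 23, 2290: 174.
2279 has 365 days, so 365 − 307 = 58 days remain in 2279.
Full years 2280–2289: 7 common + 3 leap = 7×365 + 3×366 = 3653 days.
Total: 58 + 3653 + 174 = 3885 days.
3885 is a multiple of 7, so November 3, 2279 falls on the same weekday: Monday.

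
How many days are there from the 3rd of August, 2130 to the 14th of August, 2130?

Within August 2130: 14 − 3 = 11 days.

11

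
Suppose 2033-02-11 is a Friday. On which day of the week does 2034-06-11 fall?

February 11, 2033 → February 11, 2034: 365 days.
February 2034: 28 − 11 = 17 days remain (2034 is not a leap year, so February has 28 days).
Then March (31), April (30), May (31): 31 + 30 + 31 = 92 days.
June 1–11, 2034: 11 days.
Residual: 120 days.
Total: 485 days.
485 mod 7 = 2, so 2 days after Friday is Sunday.

Sunday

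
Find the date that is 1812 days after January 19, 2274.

January 5, 2279

Count 1812 days after January 19, 2274:
Day-of-year of January 19, 2274: 19.
Day-of-year of January 5, 2279: 5.
2274 has 365 days, so 365 − 19 = 346 days remain in 2274.
Full years: 2275: 365; 2276: 366; 2277: 365; 2278: 365. Sum = 1461.
Total: 346 + 1461 + 5 = 1812 days.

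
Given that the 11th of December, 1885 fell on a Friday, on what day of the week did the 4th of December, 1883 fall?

Count forward from the earlier date (December 4, 1883) to the later (December 11, 1885):
Day-of-year of December 4, 1883: 338.
Day-of-year of December 11, 1885: 345.
1883 has 365 days, so 365 − 338 = 27 days remain in 1883.
Full years: 1884: 366. Sum = 366.
Total: 27 + 366 + 345 = 738 days.
738 mod 7 = 3, so 3 days before Friday is Tuesday.

Tuesday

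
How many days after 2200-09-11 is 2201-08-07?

330

September 2200: 30 − 11 = 19 days remain.
Then 10 full months totalling 304 days.
August 1–7, 2201: 7 days.
Total: 19 + 304 + 7 = 330 days.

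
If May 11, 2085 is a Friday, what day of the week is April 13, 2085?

Friday

Count forward from the earlier date (April 13, 2085) to the later (May 11, 2085):
April 2085: 30 − 13 = 17 days remain.
May 1–11, 2085: 11 days.
Total: 17 + 11 = 28 days.
28 is a multiple of 7, so April 13, 2085 falls on the same weekday: Friday.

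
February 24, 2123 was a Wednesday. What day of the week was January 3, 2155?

Friday

Day-of-year of February 24, 2123: 55.
Day-of-year of January 3, 2155: 3.
2123 has 365 days, so 365 − 55 = 310 days remain in 2123.
Full years 2124–2154: 23 common + 8 leap = 23×365 + 8×366 = 11323 days.
Total: 310 + 11323 + 3 = 11636 days.
11636 mod 7 = 2, so 2 days after Wednesday is Friday.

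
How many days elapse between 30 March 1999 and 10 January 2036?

From March 30, 1999 to March 30, 2035: 36 years, of which 9 contain a Feb 29 — 27×365 + 9×366 = 13149 days.
(2000 is a leap year (divisible by 400).)
March 2035: 31 − 30 = 1 day remains.
Then 9 full months totalling 275 days.
January 1–10, 2036: 10 days.
Residual: 286 days.
Total: 13435 days.

13435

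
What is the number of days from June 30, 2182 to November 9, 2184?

863

June 30, 2182 → June 30, 2183: 365 days.
June 30, 2183 → June 30, 2184: 366 days (2184 is a leap year).
June 2184: 30 − 30 = 0 days remain.
Then July (31), August (31), September (30), October (31): 31 + 31 + 30 + 31 = 123 days.
November 1–9, 2184: 9 days.
Residual: 132 days.
Total: 863 days.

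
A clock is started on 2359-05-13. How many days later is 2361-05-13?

Day-of-year of May 13, 2359: 133.
Day-of-year of May 13, 2361: 133.
2359 has 365 days, so 365 − 133 = 232 days remain in 2359.
Full years: 2360: 366. Sum = 366.
Total: 232 + 366 + 133 = 731 days.

731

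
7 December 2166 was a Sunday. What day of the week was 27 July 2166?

Count forward from the earlier date (July 27, 2166) to the later (December 7, 2166):
July 2166: 31 − 27 = 4 days remain.
Then August (31), September (30), October (31), November (30): 31 + 30 + 31 + 30 = 122 days.
December 1–7, 2166: 7 days.
Total: 4 + 122 + 7 = 133 days.
133 is a multiple of 7, so 27 July 2166 falls on the same weekday: Sunday.

Sunday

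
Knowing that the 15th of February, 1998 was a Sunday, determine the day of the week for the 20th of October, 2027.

Wednesday

From February 15, 1998 to February 15, 2027: 29 years, of which 7 contain a Feb 29 — 22×365 + 7×366 = 10592 days.
(2000 is a leap year (divisible by 400).)
February 2027: 28 − 15 = 13 days remain (2027 is not a leap year, so February has 28 days).
Then March (31), April (30), May (31), June (30), July (31), August (31), September (30): 31 + 30 + 31 + 30 + 31 + 31 + 30 = 214 days.
October 1–20, 2027: 20 days.
Residual: 247 days.
Total: 10839 days.
10839 mod 7 = 3, so 3 days after Sunday is Wednesday.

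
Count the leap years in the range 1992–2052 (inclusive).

Years divisible by 4: 1992, 1996, …, 2052 — 16 in all.
2000 is divisible by 400, so still leap.
No century exceptions apply. Count: 16.

16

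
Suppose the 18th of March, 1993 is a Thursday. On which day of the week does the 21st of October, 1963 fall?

Monday

Count forward from the earlier date (October 21, 1963) to the later (March 18, 1993):
Day-of-year of October 21, 1963: 294.
Day-of-year of March 18, 1993: 77.
1963 has 365 days, so 365 − 294 = 71 days remain in 1963.
Full years 1964–1992: 21 common + 8 leap = 21×365 + 8×366 = 10593 days.
Total: 71 + 10593 + 77 = 10741 days.
10741 mod 7 = 3, so 3 days before Thursday is Monday.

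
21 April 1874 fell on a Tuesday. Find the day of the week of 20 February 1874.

Count forward from the earlier date (February 20, 1874) to the later (April 21, 1874):
February 1874: 28 − 20 = 8 days remain (1874 is not a leap year, so February has 28 days).
Then March (31): 31 days.
April 1–21, 1874: 21 days.
Total: 8 + 31 + 21 = 60 days.
60 mod 7 = 4, so 4 days before Tuesday is Friday.

Friday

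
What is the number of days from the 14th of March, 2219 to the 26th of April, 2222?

Day-of-year of March 14, 2219: 73.
Day-of-year of April 26, 2222: 116.
2219 has 365 days, so 365 − 73 = 292 days remain in 2219.
Full years: 2220: 366; 2221: 365. Sum = 731.
Total: 292 + 731 + 116 = 1139 days.

1139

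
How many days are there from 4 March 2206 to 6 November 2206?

March 2206: 31 − 4 = 27 days remain.
Then April (30), May (31), June (30), July (31), August (31), September (30), October (31): 30 + 31 + 30 + 31 + 31 + 30 + 31 = 214 days.
November 1–6, 2206: 6 days.
Total: 27 + 214 + 6 = 247 days.

247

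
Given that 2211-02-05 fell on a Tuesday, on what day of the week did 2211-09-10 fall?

Tuesday

February 2211: 28 − 5 = 23 days remain (2211 is not a leap year, so February has 28 days).
Then March (31), April (30), May (31), June (30), July (31), August (31): 31 + 30 + 31 + 30 + 31 + 31 = 184 days.
September 1–10, 2211: 10 days.
Total: 23 + 184 + 10 = 217 days.
217 is a multiple of 7, so 2211-09-10 falls on the same weekday: Tuesday.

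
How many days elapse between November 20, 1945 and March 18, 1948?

849

Day-of-year of November 20, 1945: 324.
Day-of-year of March 18, 1948: 78.
1945 has 365 days, so 365 − 324 = 41 days remain in 1945.
Full years: 1946: 365; 1947: 365. Sum = 730.
Total: 41 + 730 + 78 = 849 days.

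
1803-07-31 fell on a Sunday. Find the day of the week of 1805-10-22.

Tuesday

Day-of-year of July 31, 1803: 212.
Day-of-year of October 22, 1805: 295.
1803 has 365 days, so 365 − 212 = 153 days remain in 1803.
Full years: 1804: 366. Sum = 366.
Total: 153 + 366 + 295 = 814 days.
814 mod 7 = 2, so 2 days after Sunday is Tuesday.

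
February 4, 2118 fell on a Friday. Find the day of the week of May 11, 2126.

From February 4, 2118 to February 4, 2126: 8 years, of which 2 contain a Feb 29 — 6×365 + 2×366 = 2922 days.
February 2126: 28 − 4 = 24 days remain (2126 is not a leap year, so February has 28 days).
Then March (31), April (30): 31 + 30 = 61 days.
May 1–11, 2126: 11 days.
Residual: 96 days.
Total: 3018 days.
3018 mod 7 = 1, so 1 day after Friday is Saturday.

Saturday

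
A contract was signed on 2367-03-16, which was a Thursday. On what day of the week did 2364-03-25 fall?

Count forward from the earlier date (March 25, 2364) to the later (March 16, 2367):
Day-of-year of March 25, 2364: 85.
Day-of-year of March 16, 2367: 75.
2364 has 366 days, so 366 − 85 = 281 days remain in 2364.
Full years: 2365: 365; 2366: 365. Sum = 730.
Total: 281 + 730 + 75 = 1086 days.
1086 mod 7 = 1, so 1 day before Thursday is Wednesday.

Wednesday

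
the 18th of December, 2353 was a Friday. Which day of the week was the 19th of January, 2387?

Monday

From December 18, 2353 to December 18, 2386: 33 years, of which 8 contain a Feb 29 — 25×365 + 8×366 = 12053 days.
December 2386: 31 − 18 = 13 days remain.
January 1–19, 2387: 19 days.
Residual: 32 days.
Total: 12085 days.
12085 mod 7 = 3, so 3 days after Friday is Monday.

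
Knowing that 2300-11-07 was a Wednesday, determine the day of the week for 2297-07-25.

Count forward from the earlier date (July 25, 2297) to the later (November 7, 2300):
Day-of-year of July 25, 2297: 206.
Day-of-year of November 7, 2300: 311.
2297 has 365 days, so 365 − 206 = 159 days remain in 2297.
Full years: 2298: 365; 2299: 365. Sum = 730.
Total: 159 + 730 + 311 = 1200 days.
1200 mod 7 = 3, so 3 days before Wednesday is Sunday.

Sunday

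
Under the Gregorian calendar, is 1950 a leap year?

1950 is not a leap year.

No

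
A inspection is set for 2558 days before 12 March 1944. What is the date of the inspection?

11 March 1937

Count 2558 days before March 12, 1944:
Day-of-year of March 11, 1937: 70.
Day-of-year of March 12, 1944: 72.
1937 has 365 days, so 365 − 70 = 295 days remain in 1937.
Full years: 1938: 365; 1939: 365; 1940: 366; 1941: 365; 1942: 365; 1943: 365. Sum = 2191.
Total: 295 + 2191 + 72 = 2558 days.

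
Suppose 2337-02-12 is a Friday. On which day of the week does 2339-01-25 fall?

Wednesday

February 12, 2337 → February 12, 2338: 365 days.
February 2338: 28 − 12 = 16 days remain (2338 is not a leap year, so February has 28 days).
Then 10 full months totalling 306 days.
January 1–25, 2339: 25 days.
Residual: 347 days.
Total: 712 days.
712 mod 7 = 5, so 5 days after Friday is Wednesday.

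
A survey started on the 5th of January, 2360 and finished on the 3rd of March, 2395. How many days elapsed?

Day-of-year of January 5, 2360: 5.
Day-of-year of March 3, 2395: 62.
2360 has 366 days, so 366 − 5 = 361 days remain in 2360.
Full years 2361–2394: 26 common + 8 leap = 26×365 + 8×366 = 12418 days.
Total: 361 + 12418 + 62 = 12841 days.

12841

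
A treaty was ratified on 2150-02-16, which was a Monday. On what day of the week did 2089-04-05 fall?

Count forward from the earlier date (April 5, 2089) to the later (February 16, 2150):
From April 5, 2089 to April 5, 2149: 60 years, of which 14 contain a Feb 29 — 46×365 + 14×366 = 21914 days.
(2100 is not a leap year (divisible by 100 but not 400).)
April 2149: 30 − 5 = 25 days remain.
Then 9 full months totalling 276 days.
February 1–16, 2150: 16 days (2150 is not a leap year).
Residual: 317 days.
Total: 22231 days.
22231 mod 7 = 6, so 6 days before Monday is Tuesday.

Tuesday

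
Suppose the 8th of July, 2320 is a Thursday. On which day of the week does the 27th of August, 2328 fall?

Monday

Day-of-year of July 8, 2320: 190.
Day-of-year of August 27, 2328: 240.
2320 has 366 days, so 366 − 190 = 176 days remain in 2320.
Full years 2321–2327: 6 common + 1 leap = 6×365 + 1×366 = 2556 days.
Total: 176 + 2556 + 240 = 2972 days.
2972 mod 7 = 4, so 4 days after Thursday is Monday.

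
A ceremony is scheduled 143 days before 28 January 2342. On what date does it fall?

7 September 2341

Count 143 days before January 28, 2342:
September 2341: 30 − 7 = 23 days remain.
Then October (31), November (30), December (31): 31 + 30 + 31 = 92 days.
January 1–28, 2342: 28 days.
Total: 23 + 92 + 28 = 143 days.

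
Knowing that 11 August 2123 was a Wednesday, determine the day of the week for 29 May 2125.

Tuesday

August 11, 2123 → August 11, 2124: 366 days (2124 is a leap year).
August 2124: 31 − 11 = 20 days remain.
Then September (30), October (31), November (30), December (31), January (31), February 2125 (28), March (31), April (30): 30 + 31 + 30 + 31 + 31 + 28 + 31 + 30 = 242 days.
May 1–29, 2125: 29 days.
Residual: 291 days.
Total: 657 days.
657 mod 7 = 6, so 6 days after Wednesday is Tuesday.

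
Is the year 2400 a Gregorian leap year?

2400 is a leap year (divisible by 400).

Yes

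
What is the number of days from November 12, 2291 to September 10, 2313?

7972

From November 12, 2291 to November 12, 2312: 21 years, of which 5 contain a Feb 29 — 16×365 + 5×366 = 7670 days.
(2300 is not a leap year (divisible by 100 but not 400).)
November 2312: 30 − 12 = 18 days remain.
Then 9 full months totalling 274 days.
September 1–10, 2313: 10 days.
Residual: 302 days.
Total: 7972 days.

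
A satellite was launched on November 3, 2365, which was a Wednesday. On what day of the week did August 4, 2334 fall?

Saturday

Count forward from the earlier date (August 4, 2334) to the later (November 3, 2365):
From August 4, 2334 to August 4, 2365: 31 years, of which 8 contain a Feb 29 — 23×365 + 8×366 = 11323 days.
August 2365: 31 − 4 = 27 days remain.
Then September (30), October (31): 30 + 31 = 61 days.
November 1–3, 2365: 3 days.
Residual: 91 days.
Total: 11414 days.
11414 mod 7 = 4, so 4 days before Wednesday is Saturday.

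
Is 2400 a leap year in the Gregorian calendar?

2400 is a leap year (divisible by 400).

Yes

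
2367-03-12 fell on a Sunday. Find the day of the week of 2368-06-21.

March 12, 2367 → March 12, 2368: 366 days (2368 is a leap year).
March 2368: 31 − 12 = 19 days remain.
Then April (30), May (31): 30 + 31 = 61 days.
June 1–21, 2368: 21 days.
Residual: 101 days.
Total: 467 days.
467 mod 7 = 5, so 5 days after Sunday is Friday.

Friday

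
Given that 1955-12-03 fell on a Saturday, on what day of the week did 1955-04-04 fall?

Monday

Count forward from the earlier date (April 4, 1955) to the later (December 3, 1955):
April 1955: 30 − 4 = 26 days remain.
Then May (31), June (30), July (31), August (31), September (30), October (31), November (30): 31 + 30 + 31 + 31 + 30 + 31 + 30 = 214 days.
December 1–3, 1955: 3 days.
Total: 26 + 214 + 3 = 243 days.
243 mod 7 = 5, so 5 days before Saturday is Monday.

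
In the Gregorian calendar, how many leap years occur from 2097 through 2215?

Years divisible by 4: 2100, 2104, …, 2212 — 29 in all.
Of these, 2100, 2200 are divisible by 100 but not 400, so not leap.
Leap years: 29 − 2 = 27.

27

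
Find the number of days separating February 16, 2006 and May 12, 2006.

February 2006: 28 − 16 = 12 days remain (2006 is not a leap year, so February has 28 days).
Then March (31), April (30): 31 + 30 = 61 days.
May 1–12, 2006: 12 days.
Total: 12 + 61 + 12 = 85 days.

85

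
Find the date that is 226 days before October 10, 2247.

February 26, 2247

Count 226 days before October 10, 2247:
February 2247: 28 − 26 = 2 days remain (2247 is not a leap year, so February has 28 days).
Then March (31), April (30), May (31), June (30), July (31), August (31), September (30): 31 + 30 + 31 + 30 + 31 + 31 + 30 = 214 days.
October 1–10, 2247: 10 days.
Total: 2 + 214 + 10 = 226 days.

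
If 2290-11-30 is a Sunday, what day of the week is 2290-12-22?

Monday

November 2290: 30 − 30 = 0 days remain.
December 1–22, 2290: 22 days.
Total: 0 + 22 = 22 days.
22 mod 7 = 1, so 1 day after Sunday is Monday.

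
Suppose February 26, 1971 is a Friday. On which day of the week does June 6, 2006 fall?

Day-of-year of February 26, 1971: 57.
Day-of-year of June 6, 2006: 157.
1971 has 365 days, so 365 − 57 = 308 days remain in 1971.
Full years 1972–2005: 25 common + 9 leap = 25×365 + 9×366 = 12419 days.
Total: 308 + 12419 + 157 = 12884 days.
12884 mod 7 = 4, so 4 days after Friday is Tuesday.

Tuesday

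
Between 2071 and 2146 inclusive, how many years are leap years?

18

Years divisible by 4: 2072, 2076, …, 2144 — 19 in all.
Of these, 2100 is divisible by 100 but not 400, so not leap.
Leap years: 19 − 1 = 18.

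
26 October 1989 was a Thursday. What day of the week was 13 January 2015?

From October 26, 1989 to October 26, 2014: 25 years, of which 6 contain a Feb 29 — 19×365 + 6×366 = 9131 days.
(2000 is a leap year (divisible by 400).)
October 2014: 31 − 26 = 5 days remain.
Then November (30), December (31): 30 + 31 = 61 days.
January 1–13, 2015: 13 days.
Residual: 79 days.
Total: 9210 days.
9210 mod 7 = 5, so 5 days after Thursday is Tuesday.

Tuesday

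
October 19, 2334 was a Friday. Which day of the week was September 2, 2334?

Count forward from the earlier date (September 2, 2334) to the later (October 19, 2334):
September 2334: 30 − 2 = 28 days remain.
October 1–19, 2334: 19 days.
Total: 28 + 19 = 47 days.
47 mod 7 = 5, so 5 days before Friday is Sunday.

Sunday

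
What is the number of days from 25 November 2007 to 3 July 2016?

3143

From November 25, 2007 to November 25, 2015: 8 years, of which 2 contain a Feb 29 — 6×365 + 2×366 = 2922 days.
November 2015: 30 − 25 = 5 days remain.
Then December (31), January (31), February 2016 (29), March (31), April (30), May (31), June (30): 31 + 31 + 29 + 31 + 30 + 31 + 30 = 213 days.
July 1–3, 2016: 3 days.
Residual: 221 days.
Total: 3143 days.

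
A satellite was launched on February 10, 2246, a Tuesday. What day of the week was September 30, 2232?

Sunday

Count forward from the earlier date (September 30, 2232) to the later (February 10, 2246):
From September 30, 2232 to September 30, 2245: 13 years, of which 3 contain a Feb 29 — 10×365 + 3×366 = 4748 days.
September 2245: 30 − 30 = 0 days remain.
Then October (31), November (30), December (31), January (31): 31 + 30 + 31 + 31 = 123 days.
February 1–10, 2246: 10 days (2246 is not a leap year).
Residual: 133 days.
Total: 4881 days.
4881 mod 7 = 2, so 2 days before Tuesday is Sunday.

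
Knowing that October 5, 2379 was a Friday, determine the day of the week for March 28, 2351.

Count forward from the earlier date (March 28, 2351) to the later (October 5, 2379):
Day-of-year of March 28, 2351: 87.
Day-of-year of October 5, 2379: 278.
2351 has 365 days, so 365 − 87 = 278 days remain in 2351.
Full years 2352–2378: 20 common + 7 leap = 20×365 + 7×366 = 9862 days.
Total: 278 + 9862 + 278 = 10418 days.
10418 mod 7 = 2, so 2 days before Friday is Wednesday.

Wednesday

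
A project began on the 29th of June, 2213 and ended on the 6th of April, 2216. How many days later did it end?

1012

June 29, 2213 → June 29, 2214: 365 days.
June 29, 2214 → June 29, 2215: 365 days.
June 2215: 30 − 29 = 1 day remains.
Then 9 full months totalling 275 days.
April 1–6, 2216: 6 days.
Residual: 282 days.
Total: 1012 days.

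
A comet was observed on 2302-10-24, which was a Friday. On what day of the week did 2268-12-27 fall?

Sunday

Count forward from the earlier date (December 27, 2268) to the later (October 24, 2302):
From December 27, 2268 to December 27, 2301: 33 years, of which 7 contain a Feb 29 — 26×365 + 7×366 = 12052 days.
(2300 is not a leap year (divisible by 100 but not 400).)
December 2301: 31 − 27 = 4 days remain.
Then 9 full months totalling 273 days.
October 1–24, 2302: 24 days.
Residual: 301 days.
Total: 12353 days.
12353 mod 7 = 5, so 5 days before Friday is Sunday.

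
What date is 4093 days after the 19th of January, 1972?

the 4th of April, 1983

Count 4093 days after January 19, 1972:
Day-of-year of January 19, 1972: 19.
Day-of-year of April 4, 1983: 94.
1972 has 366 days, so 366 − 19 = 347 days remain in 1972.
Full years 1973–1982: 8 common + 2 leap = 8×365 + 2×366 = 3652 days.
Total: 347 + 3652 + 94 = 4093 days.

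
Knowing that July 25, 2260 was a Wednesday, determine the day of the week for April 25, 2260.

Wednesday

Count forward from the earlier date (April 25, 2260) to the later (July 25, 2260):
April 2260: 30 − 25 = 5 days remain.
Then May (31), June (30): 31 + 30 = 61 days.
July 1–25, 2260: 25 days.
Total: 5 + 61 + 25 = 91 days.
91 is a multiple of 7, so April 25, 2260 falls on the same weekday: Wednesday.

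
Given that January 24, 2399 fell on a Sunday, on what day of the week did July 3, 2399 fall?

January 2399: 31 − 24 = 7 days remain.
Then February 2399 (28), March (31), April (30), May (31), June (30): 28 + 31 + 30 + 31 + 30 = 150 days.
July 1–3, 2399: 3 days.
Total: 7 + 150 + 3 = 160 days.
160 mod 7 = 6, so 6 days after Sunday is Saturday.

Saturday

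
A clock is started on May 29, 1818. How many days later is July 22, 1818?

May 1818: 31 − 29 = 2 days remain.
Then June (30): 30 days.
July 1–22, 1818: 22 days.
Total: 2 + 30 + 22 = 54 days.

54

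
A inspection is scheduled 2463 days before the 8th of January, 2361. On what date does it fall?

the 12th of April, 2354

Count 2463 days before January 8, 2361:
Day-of-year of April 12, 2354: 102.
Day-of-year of January 8, 2361: 8.
2354 has 365 days, so 365 − 102 = 263 days remain in 2354.
Full years: 2355: 365; 2356: 366; 2357: 365; 2358: 365; 2359: 365; 2360: 366. Sum = 2192.
Total: 263 + 2192 + 8 = 2463 days.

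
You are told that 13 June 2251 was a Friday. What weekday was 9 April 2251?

Wednesday

Count forward from the earlier date (April 9, 2251) to the later (June 13, 2251):
April 2251: 30 − 9 = 21 days remain.
Then May (31): 31 days.
June 1–13, 2251: 13 days.
Total: 21 + 31 + 13 = 65 days.
65 mod 7 = 2, so 2 days before Friday is Wednesday.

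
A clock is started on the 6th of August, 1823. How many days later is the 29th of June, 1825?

693

August 1823: 31 − 6 = 25 days remain.
Then 21 full months totalling 639 days.
June 1–29, 1825: 29 days.
Total: 25 + 639 + 29 = 693 days.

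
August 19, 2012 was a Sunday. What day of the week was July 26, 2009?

Count forward from the earlier date (July 26, 2009) to the later (August 19, 2012):
July 26, 2009 → July 26, 2010: 365 days.
July 26, 2010 → July 26, 2011: 365 days.
July 26, 2011 → July 26, 2012: 366 days (2012 is a leap year).
July 2012: 31 − 26 = 5 days remain.
August 1–19, 2012: 19 days.
Residual: 24 days.
Total: 1120 days.
1120 is a multiple of 7, so July 26, 2009 falls on the same weekday: Sunday.

Sunday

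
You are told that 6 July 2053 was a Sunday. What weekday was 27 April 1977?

Count forward from the earlier date (April 27, 1977) to the later (July 6, 2053):
Day-of-year of April 27, 1977: 117.
Day-of-year of July 6, 2053: 187.
1977 has 365 days, so 365 − 117 = 248 days remain in 1977.
Full years 1978–2052: 56 common + 19 leap = 56×365 + 19×366 = 27394 days.
Total: 248 + 27394 + 187 = 27829 days.
27829 mod 7 = 4, so 4 days before Sunday is Wednesday.

Wednesday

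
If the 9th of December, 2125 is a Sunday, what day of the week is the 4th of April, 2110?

Count forward from the earlier date (April 4, 2110) to the later (December 9, 2125):
From April 4, 2110 to April 4, 2125: 15 years, of which 4 contain a Feb 29 — 11×365 + 4×366 = 5479 days.
April 2125: 30 − 4 = 26 days remain.
Then May (31), June (30), July (31), August (31), September (30), October (31), November (30): 31 + 30 + 31 + 31 + 30 + 31 + 30 = 214 days.
December 1–9, 2125: 9 days.
Residual: 249 days.
Total: 5728 days.
5728 mod 7 = 2, so 2 days before Sunday is Friday.

Friday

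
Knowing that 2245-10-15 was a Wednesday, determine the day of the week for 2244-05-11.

Saturday

Count forward from the earlier date (May 11, 2244) to the later (October 15, 2245):
Day-of-year of May 11, 2244: 132.
Day-of-year of October 15, 2245: 288.
2244 has 366 days, so 366 − 132 = 234 days remain in 2244.
Total: 234 + 288 = 522 days.
522 mod 7 = 4, so 4 days before Wednesday is Saturday.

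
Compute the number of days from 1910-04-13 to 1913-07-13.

1187

April 13, 1910 → April 13, 1911: 365 days.
April 13, 1911 → April 13, 1912: 366 days (1912 is a leap year).
April 13, 1912 → April 13, 1913: 365 days.
April 1913: 30 − 13 = 17 days remain.
Then May (31), June (30): 31 + 30 = 61 days.
July 1–13, 1913: 13 days.
Residual: 91 days.
Total: 1187 days.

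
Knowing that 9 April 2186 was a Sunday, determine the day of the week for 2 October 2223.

Thursday

Day-of-year of April 9, 2186: 99.
Day-of-year of October 2, 2223: 275.
2186 has 365 days, so 365 − 99 = 266 days remain in 2186.
Full years 2187–2222: 28 common + 8 leap = 28×365 + 8×366 = 13148 days.
Total: 266 + 13148 + 275 = 13689 days.
13689 mod 7 = 4, so 4 days after Sunday is Thursday.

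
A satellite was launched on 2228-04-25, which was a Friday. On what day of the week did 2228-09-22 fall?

April 2228: 30 − 25 = 5 days remain.
Then May (31), June (30), July (31), August (31): 31 + 30 + 31 + 31 = 123 days.
September 1–22, 2228: 22 days.
Total: 5 + 123 + 22 = 150 days.
150 mod 7 = 3, so 3 days after Friday is Monday.

Monday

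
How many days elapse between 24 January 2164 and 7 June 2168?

1596

Day-of-year of January 24, 2164: 24.
Day-of-year of June 7, 2168: 159.
2164 has 366 days, so 366 − 24 = 342 days remain in 2164.
Full years: 2165: 365; 2166: 365; 2167: 365. Sum = 1095.
Total: 342 + 1095 + 159 = 1596 days.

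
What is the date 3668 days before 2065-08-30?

2055-08-15

Count 3668 days before August 30, 2065:
From August 15, 2055 to August 15, 2065: 10 years, of which 3 contain a Feb 29 — 7×365 + 3×366 = 3653 days.
Within August 2065: 30 − 15 = 15 days.
Total: 3668 days.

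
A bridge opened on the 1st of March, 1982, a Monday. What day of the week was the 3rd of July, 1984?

Tuesday

Day-of-year of March 1, 1982: 60.
Day-of-year of July 3, 1984: 185.
1982 has 365 days, so 365 − 60 = 305 days remain in 1982.
Full years: 1983: 365. Sum = 365.
Total: 305 + 365 + 185 = 855 days.
855 mod 7 = 1, so 1 day after Monday is Tuesday.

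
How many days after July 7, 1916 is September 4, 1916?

July 1916: 31 − 7 = 24 days remain.
Then August (31): 31 days.
September 1–4, 1916: 4 days.
Total: 24 + 31 + 4 = 59 days.

59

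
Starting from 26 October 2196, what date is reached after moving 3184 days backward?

7 February 2188

Count 3184 days before October 26, 2196:
Day-of-year of February 7, 2188: 38.
Day-of-year of October 26, 2196: 300.
2188 has 366 days, so 366 − 38 = 328 days remain in 2188.
Full years 2189–2195: 6 common + 1 leap = 6×365 + 1×366 = 2556 days.
Total: 328 + 2556 + 300 = 3184 days.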